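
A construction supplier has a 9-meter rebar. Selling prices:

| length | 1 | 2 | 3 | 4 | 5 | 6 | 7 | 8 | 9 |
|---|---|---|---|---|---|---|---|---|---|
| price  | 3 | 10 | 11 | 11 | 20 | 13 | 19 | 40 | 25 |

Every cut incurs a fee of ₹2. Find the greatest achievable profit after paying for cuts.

41

Let net[k] be the best obtainable value from length k. For each k, try every first piece i and keep the best of price[i] + net[k−i] minus the 2 cut fee when i<k.
net[1] = 3
net[2] = max(3+3-2, 10+0) = 10
net[3] = max(3+10-2, 10+3-2, 11+0) = 11
net[4] = max(3+11-2, 10+10-2, 11+3-2, 11+0) = 18
net[5] = max(3+18-2, 10+11-2, 11+10-2, 11+3-2, 20+0) = 20
net[6] = max(3+20-2, 10+18-2, 11+11-2, 11+10-2, 20+3-2, 13+0) = 26
net[7] = max(3+26-2, 10+20-2, 11+18-2, …, 13+3-2, 19+0) = 28
net[8] = max(3+28-2, 10+26-2, 11+20-2, …, 19+3-2, 40+0) = 40
net[9] = max(3+40-2, 10+28-2, 11+26-2, …, 40+3-2, 25+0) = 41
One optimal plan: pieces 8 + 1 (1 cut) → ₹43 − ₹2 = ₹41.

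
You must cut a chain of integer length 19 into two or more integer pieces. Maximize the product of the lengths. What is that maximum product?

972

Define g[k] = max over 1≤i<k of i · max(k−i, g[k−i]); the inner max lets the remainder stay uncut if that's better.
Small cases: g[2]=1, g[3]=2, g[4]=4, g[5]=6, g[6]=9, g[7]=12, g[8]=18, g[9]=27, g[10]=36, g[11]=54, g[12]=81, g[13]=108.
g[14] = 2·max(12,81) = 2·81 = 162
g[15] = 3·max(12,81) = 3·81 = 243
g[16] = 2·max(14,162) = 2·162 = 324
g[17] = 2·max(15,243) = 2·243 = 486
g[18] = 3·max(15,243) = 3·243 = 729
g[19] = 2·max(17,486) = 2·486 = 972
One optimal split: 3 + 3 + 3 + 3 + 3 + 2 + 2; product 3·3·3·3·3·2·2 = 972.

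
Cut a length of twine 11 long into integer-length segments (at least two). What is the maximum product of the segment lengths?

54

Let prod[k] be the best product for length k (with at least one cut). For each first piece i, the rest contributes max(k−i, prod[k−i]).
prod[2] = 1×max(1,0) = 1×1 = 1
prod[3] = 1×max(2,1) = 1×2 = 2
prod[4] = 2×max(2,1) = 2×2 = 4
prod[5] = 2×max(3,2) = 2×3 = 6
prod[6] = 3×max(3,2) = 3×3 = 9
prod[7] = 2×max(5,6) = 2×6 = 12
prod[8] = 2×max(6,9) = 2×9 = 18
prod[9] = 3×max(6,9) = 3×9 = 27
prod[10] = 2×max(8,18) = 2×18 = 36
prod[11] = 2×max(9,27) = 2×27 = 54
One optimal split: 3 + 3 + 3 + 2; product 3×3×3×2 = 54.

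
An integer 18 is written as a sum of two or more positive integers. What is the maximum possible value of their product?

729

Let P[k] be the best product for length k (with at least one cut). For each first piece i, the rest contributes max(k−i, P[k−i]).
Small cases: P[2]=1, P[3]=2, P[4]=4, P[5]=6, P[6]=9, P[7]=12, P[8]=18, P[9]=27, P[10]=36, P[11]=54.
P[12] = 3·max(9,27) = 3·27 = 81
P[13] = 2·max(11,54) = 2·54 = 108
P[14] = 2·max(12,81) = 2·81 = 162
P[15] = 3·max(12,81) = 3·81 = 243
P[16] = 2·max(14,162) = 2·162 = 324
P[17] = 2·max(15,243) = 2·243 = 486
P[18] = 3·max(15,243) = 3·243 = 729
One optimal split: 3 + 3 + 3 + 3 + 3 + 3; product 3·3·3·3·3·3 = 729.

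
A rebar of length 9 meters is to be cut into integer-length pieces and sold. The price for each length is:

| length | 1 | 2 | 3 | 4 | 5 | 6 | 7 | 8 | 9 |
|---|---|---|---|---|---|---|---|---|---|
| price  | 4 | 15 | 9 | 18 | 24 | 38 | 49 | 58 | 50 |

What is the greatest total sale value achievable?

Build best[k] bottom-up: best[k] = max over allowed piece i of (p[i] + best[k−i]).
best[1] = 4
best[2] = max(4+4, 15+0) = 15
best[3] = max(4+15, 15+4, 9+0) = 19
best[4] = max(4+19, 15+15, 9+4, 18+0) = 30
best[5] = max(4+30, 15+19, 9+15, 18+4, 24+0) = 34
best[6] = max(4+34, 15+30, 9+19, 18+15, 24+4, 38+0) = 45
best[7] = max(4+45, 15+34, 9+30, …, 38+4, 49+0) = 49
best[8] = max(4+49, 15+45, 9+34, …, 49+4, 58+0) = 60
best[9] = max(4+60, 15+49, 9+45, …, 58+4, 50+0) = 64
One optimal cutting: 2 + 2 + 2 + 2 + 1 → ₹15 + ₹15 + ₹15 + ₹15 + ₹4 = ₹64.

64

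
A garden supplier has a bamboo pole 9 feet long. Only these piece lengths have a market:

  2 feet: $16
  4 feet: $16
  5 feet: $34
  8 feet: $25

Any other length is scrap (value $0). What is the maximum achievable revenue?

Let best[k] be the best obtainable value from length k. For each k, try every first piece i and keep the best of price[i] + best[k−i].
best[1] = 0
best[2] = 16
best[3] = 16
best[4] = max(16+16, 16+0) = 32
best[5] = max(16+16, 16+0, 34+0) = 34
best[6] = max(16+32, 16+16, 34+0) = 48
best[7] = max(16+34, 16+16, 34+16) = 50
best[8] = max(16+48, 16+32, 34+16, 25+0) = 64
best[9] = max(16+50, 16+34, 34+32, 25+0) = 66
One optimal cutting: 5 + 2 + 2 → $66.

66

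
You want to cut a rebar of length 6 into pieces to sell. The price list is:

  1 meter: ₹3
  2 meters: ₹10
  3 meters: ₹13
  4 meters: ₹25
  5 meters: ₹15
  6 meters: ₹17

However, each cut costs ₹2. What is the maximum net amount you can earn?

Consider every possible first cut. r[k] is the best of p[i]+r[k−i] over all sellable i≤k, charging 2 whenever i<k.
r[1] = 3
r[2] = 10
r[3] = 13
r[4] = 25
r[5] = 26  (first piece 1, then r[4]=25)
r[6] = 33  (first piece 2, then r[4]=25)
One optimal plan: pieces 4 + 2 (1 cut) → ₹35 − ₹2 = ₹33.

33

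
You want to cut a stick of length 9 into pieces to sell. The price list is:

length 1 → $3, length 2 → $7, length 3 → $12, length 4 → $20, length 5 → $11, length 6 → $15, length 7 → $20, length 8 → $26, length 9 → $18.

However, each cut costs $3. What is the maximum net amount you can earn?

Let v[k] be the best obtainable value from length k. For each k, try every first piece i and keep the best of price[i] + v[k−i] minus the 3 cut fee when i<k.
v[1] = 3
v[2] = max(3+3-3, 7+0) = 7
v[3] = max(3+7-3, 7+3-3, 12+0) = 12
v[4] = max(3+12-3, 7+7-3, 12+3-3, 20+0) = 20
v[5] = max(3+20-3, 7+12-3, 12+7-3, 20+3-3, 11+0) = 20
v[6] = max(3+20-3, 7+20-3, 12+12-3, 20+7-3, 11+3-3, 15+0) = 24
v[7] = max(3+24-3, 7+20-3, 12+20-3, …, 15+3-3, 20+0) = 29
v[8] = max(3+29-3, 7+24-3, 12+20-3, …, 20+3-3, 26+0) = 37
v[9] = max(3+37-3, 7+29-3, 12+24-3, …, 26+3-3, 18+0) = 37
One optimal plan: pieces 4 + 4 + 1 (2 cuts) → $43 − $6 = $37.

37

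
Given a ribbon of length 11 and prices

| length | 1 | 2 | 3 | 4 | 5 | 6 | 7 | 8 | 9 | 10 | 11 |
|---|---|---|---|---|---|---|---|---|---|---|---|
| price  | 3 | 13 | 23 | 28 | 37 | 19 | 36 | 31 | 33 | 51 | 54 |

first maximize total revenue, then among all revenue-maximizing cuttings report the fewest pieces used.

3

Build r[k] bottom-up: r[k] = max over allowed piece i of (p[i] + r[k−i]).
r[1] = 3
r[2] = 13
r[3] = 23
r[4] = 28
r[5] = 37
r[6] = 46  (first piece 3, then r[3]=23)
r[7] = 51  (first piece 3, then r[4]=28)
r[8] = 60  (first piece 3, then r[5]=37)
r[9] = 69  (first piece 3, then r[6]=46)
r[10] = 74  (first piece 3, then r[7]=51)
r[11] = 83  (first piece 3, then r[8]=60)
Maximum revenue is ¢83.
Now minimize piece count subject to staying optimal: for each k, pieces[k] = 1 + min over i with p[i]+r[k−i]=r[k] of pieces[k−i].
pieces[8] = 2
pieces[9] = 3
pieces[10] = 2
pieces[11] = 3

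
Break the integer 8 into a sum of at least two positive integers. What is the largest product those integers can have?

18

Define g[k] = max over 1≤i<k of i · max(k−i, g[k−i]); the inner max lets the remainder stay uncut if that's better.
Small cases: g[2]=1, g[3]=2.
g[4] = 2·max(2,1) = 2·2 = 4
g[5] = 2·max(3,2) = 2·3 = 6
g[6] = 3·max(3,2) = 3·3 = 9
g[7] = 2·max(5,6) = 2·6 = 12
g[8] = 2·max(6,9) = 2·9 = 18
One optimal split: 3 + 3 + 2; product 3·3·2 = 18.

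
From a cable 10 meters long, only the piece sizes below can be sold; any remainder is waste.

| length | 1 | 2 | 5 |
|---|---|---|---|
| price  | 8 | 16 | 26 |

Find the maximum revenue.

Consider every possible first cut. r[k] is the best of p[i]+r[k−i] over all sellable i≤k.
r[1] = 8
r[2] = max(8+8, 16+0) = 16
r[3] = max(8+16, 16+8) = 24
r[4] = max(8+24, 16+16) = 32
r[5] = max(8+32, 16+24, 26+0) = 40
r[6] = max(8+40, 16+32, 26+8) = 48
r[7] = max(8+48, 16+40, 26+16) = 56
r[8] = max(8+56, 16+48, 26+24) = 64
r[9] = max(8+64, 16+56, 26+32) = 72
r[10] = max(8+72, 16+64, 26+40) = 80
One optimal cutting: 1 + 1 + 1 + 1 + 1 + 1 + 1 + 1 + 1 + 1 → $80.

80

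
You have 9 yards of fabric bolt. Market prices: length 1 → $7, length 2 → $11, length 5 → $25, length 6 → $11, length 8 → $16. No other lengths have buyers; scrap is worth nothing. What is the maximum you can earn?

63

Let f[k] be the best obtainable value from length k. For each k, try every first piece i and keep the best of price[i] + f[k−i].
f[1] = 7
f[2] = 14  (first piece 1, then f[1]=7)
f[3] = 21  (first piece 1, then f[2]=14)
f[4] = 28  (first piece 1, then f[3]=21)
f[5] = 35  (first piece 1, then f[4]=28)
f[6] = 42  (first piece 1, then f[5]=35)
f[7] = 49  (first piece 1, then f[6]=42)
f[8] = 56  (first piece 1, then f[7]=49)
f[9] = 63  (first piece 1, then f[8]=56)
One optimal cutting: 1 + 1 + 1 + 1 + 1 + 1 + 1 + 1 + 1 → $63.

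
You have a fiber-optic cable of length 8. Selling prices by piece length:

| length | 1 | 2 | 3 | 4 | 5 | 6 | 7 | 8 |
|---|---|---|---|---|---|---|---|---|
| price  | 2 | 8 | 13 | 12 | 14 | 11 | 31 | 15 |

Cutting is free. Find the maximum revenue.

34

Let v[k] be the best obtainable value from length k. For each k, try every first piece i and keep the best of price[i] + v[k−i].
v[1] = 2
v[2] = max(2+2, 8+0) = 8
v[3] = max(2+8, 8+2, 13+0) = 13
v[4] = max(2+13, 8+8, 13+2, 12+0) = 16
v[5] = max(2+16, 8+13, 13+8, 12+2, 14+0) = 21
v[6] = max(2+21, 8+16, 13+13, 12+8, 14+2, 11+0) = 26
v[7] = max(2+26, 8+21, 13+16, …, 11+2, 31+0) = 31
v[8] = max(2+31, 8+26, 13+21, …, 31+2, 15+0) = 34
One optimal cutting: 3 + 3 + 2 → $13 + $13 + $8 = $34.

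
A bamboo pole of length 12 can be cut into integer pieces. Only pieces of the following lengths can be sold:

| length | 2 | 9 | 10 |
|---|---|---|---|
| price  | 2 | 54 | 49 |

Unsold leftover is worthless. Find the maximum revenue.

Let best[k] be the best obtainable value from length k. For each k, try every first piece i and keep the best of price[i] + best[k−i].
best[1] = 0
best[2] = 2
best[3] = 2
best[4] = 4  (first piece 2, then best[2]=2)
best[5] = 4
best[6] = 6  (first piece 2, then best[4]=4)
best[7] = 6
best[8] = 8  (first piece 2, then best[6]=6)
best[9] = max(2+6, 54+0) = 54
best[10] = max(2+8, 54+0, 49+0) = 54
best[11] = max(2+54, 54+2, 49+0) = 56
best[12] = max(2+54, 54+2, 49+2) = 56
One optimal cutting: pieces 9 + 2 with 1 foot of scrap → $56.

56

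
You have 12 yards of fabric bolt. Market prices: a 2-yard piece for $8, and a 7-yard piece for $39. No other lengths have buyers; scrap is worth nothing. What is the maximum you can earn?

55

Consider every possible first cut. r[k] is the best of p[i]+r[k−i] over all sellable i≤k.
r[1] = 0
r[2] = 8
r[3] = 8
r[4] = 16  (first piece 2, then r[2]=8)
r[5] = 16
r[6] = 24  (first piece 2, then r[4]=16)
r[7] = max(8+16, 39+0) = 39
r[8] = max(8+24, 39+0) = 39
r[9] = max(8+39, 39+8) = 47
r[10] = max(8+39, 39+8) = 47
r[11] = max(8+47, 39+16) = 55
r[12] = max(8+47, 39+16) = 55
One optimal cutting: pieces 7 + 2 + 2 with 1 yard of scrap → $55.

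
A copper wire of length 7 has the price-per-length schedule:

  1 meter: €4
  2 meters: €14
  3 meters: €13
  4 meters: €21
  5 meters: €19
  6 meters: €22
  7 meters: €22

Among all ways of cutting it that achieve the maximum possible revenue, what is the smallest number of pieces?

4

Build r[k] bottom-up: r[k] = max over allowed piece i of (p[i] + r[k−i]).
r[1] = 4
r[2] = max(4+4, 14+0) = 14
r[3] = max(4+14, 14+4, 13+0) = 18
r[4] = max(4+18, 14+14, 13+4, 21+0) = 28
r[5] = max(4+28, 14+18, 13+14, 21+4, 19+0) = 32
r[6] = max(4+32, 14+28, 13+18, 21+14, 19+4, 22+0) = 42
r[7] = max(4+42, 14+32, 13+28, …, 22+4, 22+0) = 46
Maximum revenue is €46.
Now minimize piece count subject to staying optimal: for each k, pieces[k] = 1 + min over i with p[i]+r[k−i]=r[k] of pieces[k−i].
pieces[4] = 2
pieces[5] = 3
pieces[6] = 3
pieces[7] = 4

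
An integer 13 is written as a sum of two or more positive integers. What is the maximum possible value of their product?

108

Fill m[k] for k=2..13: at each k try every first piece i and multiply by the better of (k−i) uncut or m[k−i].
m[2] = 1*max(1,0) = 1*1 = 1
m[3] = 1*max(2,1) = 1*2 = 2
m[4] = 2*max(2,1) = 2*2 = 4
m[5] = 2*max(3,2) = 2*3 = 6
m[6] = 3*max(3,2) = 3*3 = 9
m[7] = 2*max(5,6) = 2*6 = 12
m[8] = 2*max(6,9) = 2*9 = 18
m[9] = 3*max(6,9) = 3*9 = 27
m[10] = 2*max(8,18) = 2*18 = 36
m[11] = 2*max(9,27) = 2*27 = 54
m[12] = 3*max(9,27) = 3*27 = 81
m[13] = 2*max(11,54) = 2*54 = 108
One optimal split: 3 + 3 + 3 + 2 + 2; product 3*3*3*2*2 = 108.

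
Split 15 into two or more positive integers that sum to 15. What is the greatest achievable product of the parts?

243

Let prod[k] be the best product for length k (with at least one cut). For each first piece i, the rest contributes max(k−i, prod[k−i]).
Small cases: prod[2]=1, prod[3]=2, prod[4]=4, prod[5]=6, prod[6]=9, prod[7]=12.
prod[8] = 2×max(6,9) = 2×9 = 18
prod[9] = 3×max(6,9) = 3×9 = 27
prod[10] = 2×max(8,18) = 2×18 = 36
prod[11] = 2×max(9,27) = 2×27 = 54
prod[12] = 3×max(9,27) = 3×27 = 81
prod[13] = 2×max(11,54) = 2×54 = 108
prod[14] = 2×max(12,81) = 2×81 = 162
prod[15] = 3×max(12,81) = 3×81 = 243
One optimal split: 3 + 3 + 3 + 3 + 3; product 3×3×3×3×3 = 243.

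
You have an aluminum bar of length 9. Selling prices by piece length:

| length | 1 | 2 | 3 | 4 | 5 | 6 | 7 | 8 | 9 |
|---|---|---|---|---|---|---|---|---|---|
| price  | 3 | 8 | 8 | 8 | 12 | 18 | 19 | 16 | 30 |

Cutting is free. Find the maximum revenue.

35

Consider every possible first cut. r[k] is the best of p[i]+r[k−i] over all sellable i≤k.
r[1] = 3
r[2] = max(3+3, 8+0) = 8
r[3] = max(3+8, 8+3, 8+0) = 11
r[4] = max(3+11, 8+8, 8+3, 8+0) = 16
r[5] = max(3+16, 8+11, 8+8, 8+3, 12+0) = 19
r[6] = max(3+19, 8+16, 8+11, 8+8, 12+3, 18+0) = 24
r[7] = max(3+24, 8+19, 8+16, …, 18+3, 19+0) = 27
r[8] = max(3+27, 8+24, 8+19, …, 19+3, 16+0) = 32
r[9] = max(3+32, 8+27, 8+24, …, 16+3, 30+0) = 35
One optimal cutting: 2 + 2 + 2 + 2 + 1 → $8 + $8 + $8 + $8 + $3 = $35.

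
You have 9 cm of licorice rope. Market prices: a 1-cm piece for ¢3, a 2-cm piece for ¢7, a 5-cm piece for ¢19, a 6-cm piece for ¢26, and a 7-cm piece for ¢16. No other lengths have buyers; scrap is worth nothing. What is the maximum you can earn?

Build best[k] bottom-up: best[k] = max over allowed piece i of (p[i] + best[k−i]).
best[1] = 3
best[2] = 7
best[3] = 10  (first piece 1, then best[2]=7)
best[4] = 14  (first piece 2, then best[2]=7)
best[5] = 19
best[6] = 26
best[7] = 29  (first piece 1, then best[6]=26)
best[8] = 33  (first piece 2, then best[6]=26)
best[9] = 36  (first piece 1, then best[8]=33)
One optimal cutting: 6 + 2 + 1 → ¢36.

36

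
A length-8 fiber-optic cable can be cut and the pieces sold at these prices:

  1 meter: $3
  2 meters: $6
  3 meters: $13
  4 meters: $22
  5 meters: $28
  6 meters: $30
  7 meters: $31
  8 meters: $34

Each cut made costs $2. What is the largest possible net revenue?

42

Consider every possible first cut. r[k] is the best of p[i]+r[k−i] over all sellable i≤k, charging 2 whenever i<k.
r[1] = 3
r[2] = 6
r[3] = 13
r[4] = 22
r[5] = 28
r[6] = 30
r[7] = 33  (first piece 3, then r[4]=22)
r[8] = 42  (first piece 4, then r[4]=22)
One optimal plan: pieces 4 + 4 (1 cut) → $44 − $2 = $42.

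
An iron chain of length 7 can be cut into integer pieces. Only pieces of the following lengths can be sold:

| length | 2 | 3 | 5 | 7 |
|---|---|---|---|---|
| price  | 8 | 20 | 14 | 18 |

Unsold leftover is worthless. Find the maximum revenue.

40

Consider every possible first cut. best[k] is the best of p[i]+best[k−i] over all sellable i≤k.
best[1] = 0
best[2] = 8
best[3] = max(8+0, 20+0) = 20
best[4] = max(8+8, 20+0) = 20
best[5] = max(8+20, 20+8, 14+0) = 28
best[6] = max(8+20, 20+20, 14+0) = 40
best[7] = max(8+28, 20+20, 14+8, 18+0) = 40
One optimal cutting: pieces 3 + 3 with 1 link of scrap → $40.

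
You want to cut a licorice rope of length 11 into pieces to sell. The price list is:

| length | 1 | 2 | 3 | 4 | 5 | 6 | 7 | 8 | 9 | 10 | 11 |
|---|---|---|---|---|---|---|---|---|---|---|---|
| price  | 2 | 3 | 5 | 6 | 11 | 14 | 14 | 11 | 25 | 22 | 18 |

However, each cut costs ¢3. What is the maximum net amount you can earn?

25

Consider every possible first cut. v[k] is the best of p[i]+v[k−i] over all sellable i≤k, charging 3 whenever i<k.
v[1] = 2
v[2] = 3
v[3] = 5
v[4] = 6
v[5] = 11
v[6] = 14
v[7] = 14
v[8] = 14  (first piece 2, then v[6]=14)
v[9] = 25
v[10] = 24  (first piece 1, then v[9]=25)
v[11] = 25  (first piece 2, then v[9]=25)
One optimal plan: pieces 9 + 2 (1 cut) → ¢28 − ¢3 = ¢25.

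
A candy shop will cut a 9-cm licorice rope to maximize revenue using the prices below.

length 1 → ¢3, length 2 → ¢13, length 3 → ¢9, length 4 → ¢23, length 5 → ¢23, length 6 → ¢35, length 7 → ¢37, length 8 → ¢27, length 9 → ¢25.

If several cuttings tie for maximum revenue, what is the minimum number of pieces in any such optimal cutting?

5

Let r[k] be the best obtainable value from length k. For each k, try every first piece i and keep the best of price[i] + r[k−i].
r[1] = 3
r[2] = 13
r[3] = 16  (first piece 1, then r[2]=13)
r[4] = 26  (first piece 2, then r[2]=13)
r[5] = 29  (first piece 1, then r[4]=26)
r[6] = 39  (first piece 2, then r[4]=26)
r[7] = 42  (first piece 1, then r[6]=39)
r[8] = 52  (first piece 2, then r[6]=39)
r[9] = 55  (first piece 1, then r[8]=52)
Maximum revenue is ¢55.
Now minimize piece count subject to staying optimal: for each k, pieces[k] = 1 + min over i with p[i]+r[k−i]=r[k] of pieces[k−i].
pieces[6] = 3
pieces[7] = 4
pieces[8] = 4
pieces[9] = 5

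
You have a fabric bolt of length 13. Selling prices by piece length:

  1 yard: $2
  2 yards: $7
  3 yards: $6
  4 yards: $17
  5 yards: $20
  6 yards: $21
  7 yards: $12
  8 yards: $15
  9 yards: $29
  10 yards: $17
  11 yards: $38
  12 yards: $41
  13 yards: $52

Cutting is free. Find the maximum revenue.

54

Build R[k] bottom-up: R[k] = max over allowed piece i of (p[i] + R[k−i]).
R[1] = 2
R[2] = max(2+2, 7+0) = 7
R[3] = max(2+7, 7+2, 6+0) = 9
R[4] = max(2+9, 7+7, 6+2, 17+0) = 17
R[5] = max(2+17, 7+9, 6+7, 17+2, 20+0) = 20
R[6] = max(2+20, 7+17, 6+9, 17+7, 20+2, 21+0) = 24
R[7] = max(2+24, 7+20, 6+17, …, 21+2, 12+0) = 27
R[8] = max(2+27, 7+24, 6+20, …, 12+2, 15+0) = 34
R[9] = max(2+34, 7+27, 6+24, …, 15+2, 29+0) = 37
R[10] = max(2+37, 7+34, 6+27, …, 29+2, 17+0) = 41
R[11] = max(2+41, 7+37, 6+34, …, 17+2, 38+0) = 44
R[12] = max(2+44, 7+41, 6+37, …, 38+2, 41+0) = 51
R[13] = max(2+51, 7+44, 6+41, …, 41+2, 52+0) = 54
One optimal cutting: 5 + 4 + 4 → $20 + $17 + $17 = $54.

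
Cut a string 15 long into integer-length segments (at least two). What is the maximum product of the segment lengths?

Let P[k] be the best product for length k (with at least one cut). For each first piece i, the rest contributes max(k−i, P[k−i]).
P[2] = 1×max(1,0) = 1×1 = 1
P[3] = max(1×2, 2×1) = 2
P[4] = max(1×3, 2×2, 3×1) = 4
P[5] = max(1×4, 2×3, 3×2, 4×1) = 6
P[6] = max(1×6, 2×4, 3×3, 4×2, 5×1) = 9
P[7] = max(1×9, 2×6, 3×4, 4×3, 5×2, 6×1) = 12
P[8] = max(1×12, 2×9, 3×6, …, 6×2, 7×1) = 18
P[9] = max(1×18, 2×12, 3×9, …, 7×2, 8×1) = 27
P[10] = max(1×27, 2×18, 3×12, …, 8×2, 9×1) = 36
P[11] = max(1×36, 2×27, 3×18, …, 9×2, 10×1) = 54
P[12] = max(1×54, 2×36, 3×27, …, 10×2, 11×1) = 81
P[13] = max(1×81, 2×54, 3×36, …, 11×2, 12×1) = 108
P[14] = max(1×108, 2×81, 3×54, …, 12×2, 13×1) = 162
P[15] = max(1×162, 2×108, 3×81, …, 13×2, 14×1) = 243
One optimal split: 3 + 3 + 3 + 3 + 3; product 3×3×3×3×3 = 243.

243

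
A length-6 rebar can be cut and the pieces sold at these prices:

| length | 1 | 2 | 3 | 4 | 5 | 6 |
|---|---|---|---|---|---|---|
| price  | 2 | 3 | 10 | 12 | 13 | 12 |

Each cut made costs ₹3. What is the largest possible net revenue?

17

Let net[k] be the best obtainable value from length k. For each k, try every first piece i and keep the best of price[i] + net[k−i] minus the 3 cut fee when i<k.
net[1] = 2
net[2] = 3
net[3] = 10
net[4] = 12
net[5] = 13
net[6] = 17  (first piece 3, then net[3]=10)
One optimal plan: pieces 3 + 3 (1 cut) → ₹20 − ₹3 = ₹17.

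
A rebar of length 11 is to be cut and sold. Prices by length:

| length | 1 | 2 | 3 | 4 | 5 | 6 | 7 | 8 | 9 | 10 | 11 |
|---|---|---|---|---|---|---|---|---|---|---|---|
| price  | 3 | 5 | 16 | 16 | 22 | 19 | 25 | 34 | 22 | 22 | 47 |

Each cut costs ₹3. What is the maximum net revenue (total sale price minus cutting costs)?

Let v[k] be the best obtainable value from length k. For each k, try every first piece i and keep the best of price[i] + v[k−i] minus the 3 cut fee when i<k.
v[1] = 3
v[2] = 5
v[3] = 16
v[4] = 16  (first piece 1, then v[3]=16)
v[5] = 22
v[6] = 29  (first piece 3, then v[3]=16)
v[7] = 29  (first piece 1, then v[6]=29)
v[8] = 35  (first piece 3, then v[5]=22)
v[9] = 42  (first piece 3, then v[6]=29)
v[10] = 42  (first piece 1, then v[9]=42)
v[11] = 48  (first piece 3, then v[8]=35)
One optimal plan: pieces 5 + 3 + 3 (2 cuts) → ₹54 − ₹6 = ₹48.

48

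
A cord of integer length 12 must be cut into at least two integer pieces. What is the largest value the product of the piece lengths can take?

81

Define g[k] = max over 1≤i<k of i · max(k−i, g[k−i]); the inner max lets the remainder stay uncut if that's better.
g[2] = 1*max(1,0) = 1*1 = 1
g[3] = 1*max(2,1) = 1*2 = 2
g[4] = 2*max(2,1) = 2*2 = 4
g[5] = 2*max(3,2) = 2*3 = 6
g[6] = 3*max(3,2) = 3*3 = 9
g[7] = 2*max(5,6) = 2*6 = 12
g[8] = 2*max(6,9) = 2*9 = 18
g[9] = 3*max(6,9) = 3*9 = 27
g[10] = 2*max(8,18) = 2*18 = 36
g[11] = 2*max(9,27) = 2*27 = 54
g[12] = 3*max(9,27) = 3*27 = 81
One optimal split: 3 + 3 + 3 + 3; product 3*3*3*3 = 81.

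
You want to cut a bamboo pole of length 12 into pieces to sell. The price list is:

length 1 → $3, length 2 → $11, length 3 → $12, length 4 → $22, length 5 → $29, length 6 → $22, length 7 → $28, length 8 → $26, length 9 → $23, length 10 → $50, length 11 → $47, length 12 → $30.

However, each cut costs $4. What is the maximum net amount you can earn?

61

Let net[k] be the best obtainable value from length k. For each k, try every first piece i and keep the best of price[i] + net[k−i] minus the 4 cut fee when i<k.
net[1] = 3
net[2] = 11
net[3] = 12
net[4] = 22
net[5] = 29
net[6] = 29  (first piece 2, then net[4]=22)
net[7] = 36  (first piece 2, then net[5]=29)
net[8] = 40  (first piece 4, then net[4]=22)
net[9] = 47  (first piece 4, then net[5]=29)
net[10] = 54  (first piece 5, then net[5]=29)
net[11] = 54  (first piece 2, then net[9]=47)
net[12] = 61  (first piece 2, then net[10]=54)
One optimal plan: pieces 5 + 5 + 2 (2 cuts) → $69 − $8 = $61.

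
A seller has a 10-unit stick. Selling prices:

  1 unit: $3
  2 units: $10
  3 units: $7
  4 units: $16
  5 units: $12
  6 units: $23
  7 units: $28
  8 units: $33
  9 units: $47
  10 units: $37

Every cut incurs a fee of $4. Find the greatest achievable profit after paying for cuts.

Build net[k] bottom-up: net[k] = max over allowed piece i of (p[i] + net[k−i]) − 4 per cut.
net[1] = 3
net[2] = 10
net[3] = 9  (first piece 1, then net[2]=10)
net[4] = 16  (first piece 2, then net[2]=10)
net[5] = 15  (first piece 1, then net[4]=16)
net[6] = 23
net[7] = 28
net[8] = 33
net[9] = 47
net[10] = 46  (first piece 1, then net[9]=47)
One optimal plan: pieces 9 + 1 (1 cut) → $50 − $4 = $46.

46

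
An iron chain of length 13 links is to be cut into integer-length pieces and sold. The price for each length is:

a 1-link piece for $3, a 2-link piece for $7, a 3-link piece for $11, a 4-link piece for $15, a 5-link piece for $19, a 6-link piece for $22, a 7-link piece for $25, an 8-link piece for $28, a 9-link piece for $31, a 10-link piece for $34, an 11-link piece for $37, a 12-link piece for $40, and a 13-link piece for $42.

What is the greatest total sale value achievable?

49

Consider every possible first cut. r[k] is the best of p[i]+r[k−i] over all sellable i≤k.
r[1] = 3
r[2] = 7
r[3] = 11
r[4] = 15
r[5] = 19
r[6] = 22  (first piece 1, then r[5]=19)
r[7] = 26  (first piece 2, then r[5]=19)
r[8] = 30  (first piece 3, then r[5]=19)
r[9] = 34  (first piece 4, then r[5]=19)
r[10] = 38  (first piece 5, then r[5]=19)
r[11] = 41  (first piece 1, then r[10]=38)
r[12] = 45  (first piece 2, then r[10]=38)
r[13] = 49  (first piece 3, then r[10]=38)
One optimal cutting: 5 + 5 + 3 → $19 + $19 + $11 = $49.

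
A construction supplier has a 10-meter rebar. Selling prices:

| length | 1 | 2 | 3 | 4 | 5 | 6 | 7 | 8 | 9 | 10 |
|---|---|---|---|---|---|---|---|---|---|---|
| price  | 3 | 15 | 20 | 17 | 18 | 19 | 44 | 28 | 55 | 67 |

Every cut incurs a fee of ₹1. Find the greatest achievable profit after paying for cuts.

71

Let v[k] be the best obtainable value from length k. For each k, try every first piece i and keep the best of price[i] + v[k−i] minus the 1 cut fee when i<k.
v[1] = 3
v[2] = max(3+3-1, 15+0) = 15
v[3] = max(3+15-1, 15+3-1, 20+0) = 20
v[4] = max(3+20-1, 15+15-1, 20+3-1, 17+0) = 29
v[5] = max(3+29-1, 15+20-1, 20+15-1, 17+3-1, 18+0) = 34
v[6] = max(3+34-1, 15+29-1, 20+20-1, 17+15-1, 18+3-1, 19+0) = 43
v[7] = max(3+43-1, 15+34-1, 20+29-1, …, 19+3-1, 44+0) = 48
v[8] = max(3+48-1, 15+43-1, 20+34-1, …, 44+3-1, 28+0) = 57
v[9] = max(3+57-1, 15+48-1, 20+43-1, …, 28+3-1, 55+0) = 62
v[10] = max(3+62-1, 15+57-1, 20+48-1, …, 55+3-1, 67+0) = 71
One optimal plan: pieces 2 + 2 + 2 + 2 + 2 (4 cuts) → ₹75 − ₹4 = ₹71.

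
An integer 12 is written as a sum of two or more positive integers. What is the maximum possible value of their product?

Let P[k] be the best product for length k (with at least one cut). For each first piece i, the rest contributes max(k−i, P[k−i]).
P[2] = 1*max(1,0) = 1*1 = 1
P[3] = 1*max(2,1) = 1*2 = 2
P[4] = 2*max(2,1) = 2*2 = 4
P[5] = 2*max(3,2) = 2*3 = 6
P[6] = 3*max(3,2) = 3*3 = 9
P[7] = 2*max(5,6) = 2*6 = 12
P[8] = 2*max(6,9) = 2*9 = 18
P[9] = 3*max(6,9) = 3*9 = 27
P[10] = 2*max(8,18) = 2*18 = 36
P[11] = 2*max(9,27) = 2*27 = 54
P[12] = 3*max(9,27) = 3*27 = 81
One optimal split: 3 + 3 + 3 + 3; product 3*3*3*3 = 81.

81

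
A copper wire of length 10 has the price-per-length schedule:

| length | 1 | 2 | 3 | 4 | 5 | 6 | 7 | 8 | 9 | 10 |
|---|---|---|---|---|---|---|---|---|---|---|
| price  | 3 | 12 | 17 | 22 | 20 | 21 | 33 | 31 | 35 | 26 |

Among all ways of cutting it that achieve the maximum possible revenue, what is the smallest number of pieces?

Build r[k] bottom-up: r[k] = max over allowed piece i of (p[i] + r[k−i]).
r[1] = 3
r[2] = 12
r[3] = 17
r[4] = 24  (first piece 2, then r[2]=12)
r[5] = 29  (first piece 2, then r[3]=17)
r[6] = 36  (first piece 2, then r[4]=24)
r[7] = 41  (first piece 2, then r[5]=29)
r[8] = 48  (first piece 2, then r[6]=36)
r[9] = 53  (first piece 2, then r[7]=41)
r[10] = 60  (first piece 2, then r[8]=48)
Maximum revenue is €60.
Now minimize piece count subject to staying optimal: for each k, pieces[k] = 1 + min over i with p[i]+r[k−i]=r[k] of pieces[k−i].
pieces[7] = 3
pieces[8] = 4
pieces[9] = 4
pieces[10] = 5

5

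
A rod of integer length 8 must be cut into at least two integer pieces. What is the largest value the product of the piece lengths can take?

18

Define m[k] = max over 1≤i<k of i · max(k−i, m[k−i]); the inner max lets the remainder stay uncut if that's better.
m[2] = 1·max(1,0) = 1·1 = 1
m[3] = max(1·2, 2·1) = 2
m[4] = max(1·3, 2·2, 3·1) = 4
m[5] = max(1·4, 2·3, 3·2, 4·1) = 6
m[6] = max(1·6, 2·4, 3·3, 4·2, 5·1) = 9
m[7] = max(1·9, 2·6, 3·4, 4·3, 5·2, 6·1) = 12
m[8] = max(1·12, 2·9, 3·6, …, 6·2, 7·1) = 18
One optimal split: 3 + 3 + 2; product 3·3·2 = 18.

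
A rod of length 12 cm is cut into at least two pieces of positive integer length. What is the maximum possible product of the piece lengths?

81

Let g[k] be the best product for length k (with at least one cut). For each first piece i, the rest contributes max(k−i, g[k−i]).
Small cases: g[2]=1, g[3]=2, g[4]=4, g[5]=6, g[6]=9.
g[7] = 2*max(5,6) = 2*6 = 12
g[8] = 2*max(6,9) = 2*9 = 18
g[9] = 3*max(6,9) = 3*9 = 27
g[10] = 2*max(8,18) = 2*18 = 36
g[11] = 2*max(9,27) = 2*27 = 54
g[12] = 3*max(9,27) = 3*27 = 81
One optimal split: 3 + 3 + 3 + 3; product 3*3*3*3 = 81.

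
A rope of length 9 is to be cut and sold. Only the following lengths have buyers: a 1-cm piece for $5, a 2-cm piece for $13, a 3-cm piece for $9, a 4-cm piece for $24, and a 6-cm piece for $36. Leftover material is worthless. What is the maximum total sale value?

57

Build best[k] bottom-up: best[k] = max over allowed piece i of (p[i] + best[k−i]).
best[1] = 5
best[2] = 13
best[3] = 18  (first piece 1, then best[2]=13)
best[4] = 26  (first piece 2, then best[2]=13)
best[5] = 31  (first piece 1, then best[4]=26)
best[6] = 39  (first piece 2, then best[4]=26)
best[7] = 44  (first piece 1, then best[6]=39)
best[8] = 52  (first piece 2, then best[6]=39)
best[9] = 57  (first piece 1, then best[8]=52)
One optimal cutting: 2 + 2 + 2 + 2 + 1 → $57.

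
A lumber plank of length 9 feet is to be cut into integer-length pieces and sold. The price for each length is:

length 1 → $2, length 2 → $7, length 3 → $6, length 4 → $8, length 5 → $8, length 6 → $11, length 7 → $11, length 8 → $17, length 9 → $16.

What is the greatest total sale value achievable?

Let best[k] be the best obtainable value from length k. For each k, try every first piece i and keep the best of price[i] + best[k−i].
best[1] = 2
best[2] = 7
best[3] = 9  (first piece 1, then best[2]=7)
best[4] = 14  (first piece 2, then best[2]=7)
best[5] = 16  (first piece 1, then best[4]=14)
best[6] = 21  (first piece 2, then best[4]=14)
best[7] = 23  (first piece 1, then best[6]=21)
best[8] = 28  (first piece 2, then best[6]=21)
best[9] = 30  (first piece 1, then best[8]=28)
One optimal cutting: 2 + 2 + 2 + 2 + 1 → $7 + $7 + $7 + $7 + $2 = $30.

30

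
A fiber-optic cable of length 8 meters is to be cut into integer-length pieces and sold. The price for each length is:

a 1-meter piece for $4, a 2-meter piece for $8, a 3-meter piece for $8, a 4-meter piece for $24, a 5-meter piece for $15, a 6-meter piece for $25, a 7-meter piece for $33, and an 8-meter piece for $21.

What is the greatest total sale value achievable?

Let R[k] be the best obtainable value from length k. For each k, try every first piece i and keep the best of price[i] + R[k−i].
R[1] = 4
R[2] = max(4+4, 8+0) = 8
R[3] = max(4+8, 8+4, 8+0) = 12
R[4] = max(4+12, 8+8, 8+4, 24+0) = 24
R[5] = max(4+24, 8+12, 8+8, 24+4, 15+0) = 28
R[6] = max(4+28, 8+24, 8+12, 24+8, 15+4, 25+0) = 32
R[7] = max(4+32, 8+28, 8+24, …, 25+4, 33+0) = 36
R[8] = max(4+36, 8+32, 8+28, …, 33+4, 21+0) = 48
One optimal cutting: 4 + 4 → $24 + $24 = $48.

48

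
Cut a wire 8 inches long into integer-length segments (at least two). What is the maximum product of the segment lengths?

18

Fill prod[k] for k=2..8: at each k try every first piece i and multiply by the better of (k−i) uncut or prod[k−i].
prod[2] = 1×max(1,0) = 1×1 = 1
prod[3] = max(1×2, 2×1) = 2
prod[4] = max(1×3, 2×2, 3×1) = 4
prod[5] = max(1×4, 2×3, 3×2, 4×1) = 6
prod[6] = max(1×6, 2×4, 3×3, 4×2, 5×1) = 9
prod[7] = max(1×9, 2×6, 3×4, 4×3, 5×2, 6×1) = 12
prod[8] = max(1×12, 2×9, 3×6, …, 6×2, 7×1) = 18
One optimal split: 3 + 3 + 2; product 3×3×2 = 18.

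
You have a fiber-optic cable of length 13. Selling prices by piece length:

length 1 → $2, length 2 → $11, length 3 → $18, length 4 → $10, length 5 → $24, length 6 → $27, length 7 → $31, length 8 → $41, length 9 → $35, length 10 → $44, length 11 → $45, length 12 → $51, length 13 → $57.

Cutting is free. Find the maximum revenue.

Consider every possible first cut. r[k] is the best of p[i]+r[k−i] over all sellable i≤k.
r[1] = 2
r[2] = 11
r[3] = 18
r[4] = 22  (first piece 2, then r[2]=11)
r[5] = 29  (first piece 2, then r[3]=18)
r[6] = 36  (first piece 3, then r[3]=18)
r[7] = 40  (first piece 2, then r[5]=29)
r[8] = 47  (first piece 2, then r[6]=36)
r[9] = 54  (first piece 3, then r[6]=36)
r[10] = 58  (first piece 2, then r[8]=47)
r[11] = 65  (first piece 2, then r[9]=54)
r[12] = 72  (first piece 3, then r[9]=54)
r[13] = 76  (first piece 2, then r[11]=65)
One optimal cutting: 3 + 3 + 3 + 2 + 2 → $18 + $18 + $18 + $11 + $11 = $76.

76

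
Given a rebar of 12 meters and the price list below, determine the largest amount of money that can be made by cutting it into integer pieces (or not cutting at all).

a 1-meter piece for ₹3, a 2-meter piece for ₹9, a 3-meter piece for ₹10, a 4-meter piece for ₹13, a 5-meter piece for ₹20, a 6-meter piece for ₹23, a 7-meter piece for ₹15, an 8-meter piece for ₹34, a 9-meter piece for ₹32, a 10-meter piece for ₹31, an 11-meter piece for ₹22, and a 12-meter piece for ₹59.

59

Consider every possible first cut. v[k] is the best of p[i]+v[k−i] over all sellable i≤k.
v[1] = 3
v[2] = max(3+3, 9+0) = 9
v[3] = max(3+9, 9+3, 10+0) = 12
v[4] = max(3+12, 9+9, 10+3, 13+0) = 18
v[5] = max(3+18, 9+12, 10+9, 13+3, 20+0) = 21
v[6] = max(3+21, 9+18, 10+12, 13+9, 20+3, 23+0) = 27
v[7] = max(3+27, 9+21, 10+18, …, 23+3, 15+0) = 30
v[8] = max(3+30, 9+27, 10+21, …, 15+3, 34+0) = 36
v[9] = max(3+36, 9+30, 10+27, …, 34+3, 32+0) = 39
v[10] = max(3+39, 9+36, 10+30, …, 32+3, 31+0) = 45
v[11] = max(3+45, 9+39, 10+36, …, 31+3, 22+0) = 48
v[12] = max(3+48, 9+45, 10+39, …, 22+3, 59+0) = 59
Best is to sell the whole 12-meter piece uncut for ₹59.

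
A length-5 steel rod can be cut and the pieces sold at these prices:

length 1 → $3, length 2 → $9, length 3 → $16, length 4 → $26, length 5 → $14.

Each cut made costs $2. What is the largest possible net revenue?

Build v[k] bottom-up: v[k] = max over allowed piece i of (p[i] + v[k−i]) − 2 per cut.
v[1] = 3
v[2] = 9
v[3] = 16
v[4] = 26
v[5] = 27  (first piece 1, then v[4]=26)
One optimal plan: pieces 4 + 1 (1 cut) → $29 − $2 = $27.

27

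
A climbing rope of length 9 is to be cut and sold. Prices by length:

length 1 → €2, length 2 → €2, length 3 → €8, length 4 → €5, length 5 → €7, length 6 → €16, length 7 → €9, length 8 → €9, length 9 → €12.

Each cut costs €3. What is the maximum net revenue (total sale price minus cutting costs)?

Build v[k] bottom-up: v[k] = max over allowed piece i of (p[i] + v[k−i]) − 3 per cut.
v[1] = 2
v[2] = max(2+2-3, 2+0) = 2
v[3] = max(2+2-3, 2+2-3, 8+0) = 8
v[4] = max(2+8-3, 2+2-3, 8+2-3, 5+0) = 7
v[5] = max(2+7-3, 2+8-3, 8+2-3, 5+2-3, 7+0) = 7
v[6] = max(2+7-3, 2+7-3, 8+8-3, 5+2-3, 7+2-3, 16+0) = 16
v[7] = max(2+16-3, 2+7-3, 8+7-3, …, 16+2-3, 9+0) = 15
v[8] = max(2+15-3, 2+16-3, 8+7-3, …, 9+2-3, 9+0) = 15
v[9] = max(2+15-3, 2+15-3, 8+16-3, …, 9+2-3, 12+0) = 21
One optimal plan: pieces 6 + 3 (1 cut) → €24 − €3 = €21.

21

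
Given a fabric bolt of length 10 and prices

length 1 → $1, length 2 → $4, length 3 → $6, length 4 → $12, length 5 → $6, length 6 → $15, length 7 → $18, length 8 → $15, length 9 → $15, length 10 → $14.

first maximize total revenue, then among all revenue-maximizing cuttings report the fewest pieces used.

3

Let r[k] be the best obtainable value from length k. For each k, try every first piece i and keep the best of price[i] + r[k−i].
r[1] = 1
r[2] = max(1+1, 4+0) = 4
r[3] = max(1+4, 4+1, 6+0) = 6
r[4] = max(1+6, 4+4, 6+1, 12+0) = 12
r[5] = max(1+12, 4+6, 6+4, 12+1, 6+0) = 13
r[6] = max(1+13, 4+12, 6+6, 12+4, 6+1, 15+0) = 16
r[7] = max(1+16, 4+13, 6+12, …, 15+1, 18+0) = 18
r[8] = max(1+18, 4+16, 6+13, …, 18+1, 15+0) = 24
r[9] = max(1+24, 4+18, 6+16, …, 15+1, 15+0) = 25
r[10] = max(1+25, 4+24, 6+18, …, 15+1, 14+0) = 28
Maximum revenue is $28.
Now minimize piece count subject to staying optimal: for each k, pieces[k] = 1 + min over i with p[i]+r[k−i]=r[k] of pieces[k−i].
pieces[7] = 1
pieces[8] = 2
pieces[9] = 3
pieces[10] = 3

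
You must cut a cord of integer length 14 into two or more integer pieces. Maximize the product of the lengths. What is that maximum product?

162

Define prod[k] = max over 1≤i<k of i · max(k−i, prod[k−i]); the inner max lets the remainder stay uncut if that's better.
Small cases: prod[2]=1, prod[3]=2, prod[4]=4, prod[5]=6, prod[6]=9, prod[7]=12.
prod[8] = 2·max(6,9) = 2·9 = 18
prod[9] = 3·max(6,9) = 3·9 = 27
prod[10] = 2·max(8,18) = 2·18 = 36
prod[11] = 2·max(9,27) = 2·27 = 54
prod[12] = 3·max(9,27) = 3·27 = 81
prod[13] = 2·max(11,54) = 2·54 = 108
prod[14] = 2·max(12,81) = 2·81 = 162
One optimal split: 3 + 3 + 3 + 3 + 2; product 3·3·3·3·2 = 162.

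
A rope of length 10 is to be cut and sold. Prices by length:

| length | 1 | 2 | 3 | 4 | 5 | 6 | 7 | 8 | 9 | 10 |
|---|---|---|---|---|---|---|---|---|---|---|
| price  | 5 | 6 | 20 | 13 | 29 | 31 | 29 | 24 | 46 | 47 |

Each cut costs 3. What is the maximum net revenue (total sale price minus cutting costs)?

Let r[k] be the best obtainable value from length k. For each k, try every first piece i and keep the best of price[i] + r[k−i] minus the 3 cut fee when i<k.
r[1] = 5
r[2] = 7  (first piece 1, then r[1]=5)
r[3] = 20
r[4] = 22  (first piece 1, then r[3]=20)
r[5] = 29
r[6] = 37  (first piece 3, then r[3]=20)
r[7] = 39  (first piece 1, then r[6]=37)
r[8] = 46  (first piece 3, then r[5]=29)
r[9] = 54  (first piece 3, then r[6]=37)
r[10] = 56  (first piece 1, then r[9]=54)
One optimal plan: pieces 3 + 3 + 3 + 1 (3 cuts) → 65 − 9 = 56.

56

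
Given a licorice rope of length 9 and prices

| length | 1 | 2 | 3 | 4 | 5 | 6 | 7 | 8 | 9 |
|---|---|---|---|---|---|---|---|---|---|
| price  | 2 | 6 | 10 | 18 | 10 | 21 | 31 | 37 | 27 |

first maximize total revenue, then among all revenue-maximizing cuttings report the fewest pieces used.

Consider every possible first cut. r[k] is the best of p[i]+r[k−i] over all sellable i≤k.
r[1] = 2
r[2] = max(2+2, 6+0) = 6
r[3] = max(2+6, 6+2, 10+0) = 10
r[4] = max(2+10, 6+6, 10+2, 18+0) = 18
r[5] = max(2+18, 6+10, 10+6, 18+2, 10+0) = 20
r[6] = max(2+20, 6+18, 10+10, 18+6, 10+2, 21+0) = 24
r[7] = max(2+24, 6+20, 10+18, …, 21+2, 31+0) = 31
r[8] = max(2+31, 6+24, 10+20, …, 31+2, 37+0) = 37
r[9] = max(2+37, 6+31, 10+24, …, 37+2, 27+0) = 39
Maximum revenue is ¢39.
Now minimize piece count subject to staying optimal: for each k, pieces[k] = 1 + min over i with p[i]+r[k−i]=r[k] of pieces[k−i].
pieces[6] = 2
pieces[7] = 1
pieces[8] = 1
pieces[9] = 2

2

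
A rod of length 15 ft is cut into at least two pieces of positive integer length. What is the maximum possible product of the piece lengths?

Let g[k] be the best product for length k (with at least one cut). For each first piece i, the rest contributes max(k−i, g[k−i]).
g[2] = 1·max(1,0) = 1·1 = 1
g[3] = max(1·2, 2·1) = 2
g[4] = max(1·3, 2·2, 3·1) = 4
g[5] = max(1·4, 2·3, 3·2, 4·1) = 6
g[6] = max(1·6, 2·4, 3·3, 4·2, 5·1) = 9
g[7] = max(1·9, 2·6, 3·4, 4·3, 5·2, 6·1) = 12
g[8] = max(1·12, 2·9, 3·6, …, 6·2, 7·1) = 18
g[9] = max(1·18, 2·12, 3·9, …, 7·2, 8·1) = 27
g[10] = max(1·27, 2·18, 3·12, …, 8·2, 9·1) = 36
g[11] = max(1·36, 2·27, 3·18, …, 9·2, 10·1) = 54
g[12] = max(1·54, 2·36, 3·27, …, 10·2, 11·1) = 81
g[13] = max(1·81, 2·54, 3·36, …, 11·2, 12·1) = 108
g[14] = max(1·108, 2·81, 3·54, …, 12·2, 13·1) = 162
g[15] = max(1·162, 2·108, 3·81, …, 13·2, 14·1) = 243
One optimal split: 3 + 3 + 3 + 3 + 3; product 3·3·3·3·3 = 243.

243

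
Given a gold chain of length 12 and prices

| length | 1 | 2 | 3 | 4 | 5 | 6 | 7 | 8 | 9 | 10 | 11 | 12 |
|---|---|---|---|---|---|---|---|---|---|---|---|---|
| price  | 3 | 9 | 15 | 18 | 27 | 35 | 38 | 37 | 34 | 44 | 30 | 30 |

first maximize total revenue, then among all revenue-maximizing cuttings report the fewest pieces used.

2

Build r[k] bottom-up: r[k] = max over allowed piece i of (p[i] + r[k−i]).
r[1] = 3
r[2] = max(3+3, 9+0) = 9
r[3] = max(3+9, 9+3, 15+0) = 15
r[4] = max(3+15, 9+9, 15+3, 18+0) = 18
r[5] = max(3+18, 9+15, 15+9, 18+3, 27+0) = 27
r[6] = max(3+27, 9+18, 15+15, 18+9, 27+3, 35+0) = 35
r[7] = max(3+35, 9+27, 15+18, …, 35+3, 38+0) = 38
r[8] = max(3+38, 9+35, 15+27, …, 38+3, 37+0) = 44
r[9] = max(3+44, 9+38, 15+35, …, 37+3, 34+0) = 50
r[10] = max(3+50, 9+44, 15+38, …, 34+3, 44+0) = 54
r[11] = max(3+54, 9+50, 15+44, …, 44+3, 30+0) = 62
r[12] = max(3+62, 9+54, 15+50, …, 30+3, 30+0) = 70
Maximum revenue is $70.
Now minimize piece count subject to staying optimal: for each k, pieces[k] = 1 + min over i with p[i]+r[k−i]=r[k] of pieces[k−i].
pieces[9] = 2
pieces[10] = 2
pieces[11] = 2
pieces[12] = 2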